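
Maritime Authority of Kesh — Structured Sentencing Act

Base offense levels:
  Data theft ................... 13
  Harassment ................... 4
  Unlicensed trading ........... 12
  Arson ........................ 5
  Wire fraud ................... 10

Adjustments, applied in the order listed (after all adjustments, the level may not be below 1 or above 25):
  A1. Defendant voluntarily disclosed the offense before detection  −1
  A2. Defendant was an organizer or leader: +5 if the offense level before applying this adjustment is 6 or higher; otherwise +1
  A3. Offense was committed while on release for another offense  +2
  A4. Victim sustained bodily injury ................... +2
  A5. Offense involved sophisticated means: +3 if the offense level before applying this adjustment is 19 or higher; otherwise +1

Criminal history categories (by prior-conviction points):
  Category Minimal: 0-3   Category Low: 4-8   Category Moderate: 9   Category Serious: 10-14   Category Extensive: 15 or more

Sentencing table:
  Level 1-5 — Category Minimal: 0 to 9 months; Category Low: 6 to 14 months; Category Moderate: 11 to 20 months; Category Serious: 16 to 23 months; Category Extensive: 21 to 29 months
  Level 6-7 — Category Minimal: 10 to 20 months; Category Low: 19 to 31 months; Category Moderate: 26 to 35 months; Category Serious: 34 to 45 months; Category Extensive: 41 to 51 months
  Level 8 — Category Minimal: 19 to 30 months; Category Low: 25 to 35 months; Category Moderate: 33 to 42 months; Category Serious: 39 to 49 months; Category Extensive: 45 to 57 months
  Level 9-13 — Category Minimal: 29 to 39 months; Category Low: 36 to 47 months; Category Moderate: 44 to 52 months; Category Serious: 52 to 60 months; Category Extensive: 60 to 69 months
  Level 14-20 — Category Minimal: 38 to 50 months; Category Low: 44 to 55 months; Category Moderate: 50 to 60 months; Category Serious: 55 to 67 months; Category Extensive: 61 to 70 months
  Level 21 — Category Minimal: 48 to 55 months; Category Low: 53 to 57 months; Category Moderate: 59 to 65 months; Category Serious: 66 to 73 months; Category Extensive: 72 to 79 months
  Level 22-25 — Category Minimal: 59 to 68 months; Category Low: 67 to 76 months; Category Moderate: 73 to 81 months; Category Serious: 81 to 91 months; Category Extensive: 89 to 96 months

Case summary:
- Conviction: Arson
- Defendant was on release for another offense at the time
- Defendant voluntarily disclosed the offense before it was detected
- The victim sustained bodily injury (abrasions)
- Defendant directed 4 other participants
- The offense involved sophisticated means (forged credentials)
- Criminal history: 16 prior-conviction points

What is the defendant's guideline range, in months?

Base offense level for arson: 5.
A1 applies: 5 − 1 = 4.
A2 applies (level before this adjustment is 4 < 6, so +1): 4 + 1 = 5.
A3 applies: 5 + 2 = 7.
A4 applies: 7 + 2 = 9.
A5 applies (level before this adjustment is 9 < 19, so +1): 9 + 1 = 10.
Final offense level: 10.
Criminal history: 16 prior points → Category Extensive (15+).
Level 10 falls in the 9-13 band.
Grid: Level 9-13 × Category Extensive = 60-69 months.

60-69 months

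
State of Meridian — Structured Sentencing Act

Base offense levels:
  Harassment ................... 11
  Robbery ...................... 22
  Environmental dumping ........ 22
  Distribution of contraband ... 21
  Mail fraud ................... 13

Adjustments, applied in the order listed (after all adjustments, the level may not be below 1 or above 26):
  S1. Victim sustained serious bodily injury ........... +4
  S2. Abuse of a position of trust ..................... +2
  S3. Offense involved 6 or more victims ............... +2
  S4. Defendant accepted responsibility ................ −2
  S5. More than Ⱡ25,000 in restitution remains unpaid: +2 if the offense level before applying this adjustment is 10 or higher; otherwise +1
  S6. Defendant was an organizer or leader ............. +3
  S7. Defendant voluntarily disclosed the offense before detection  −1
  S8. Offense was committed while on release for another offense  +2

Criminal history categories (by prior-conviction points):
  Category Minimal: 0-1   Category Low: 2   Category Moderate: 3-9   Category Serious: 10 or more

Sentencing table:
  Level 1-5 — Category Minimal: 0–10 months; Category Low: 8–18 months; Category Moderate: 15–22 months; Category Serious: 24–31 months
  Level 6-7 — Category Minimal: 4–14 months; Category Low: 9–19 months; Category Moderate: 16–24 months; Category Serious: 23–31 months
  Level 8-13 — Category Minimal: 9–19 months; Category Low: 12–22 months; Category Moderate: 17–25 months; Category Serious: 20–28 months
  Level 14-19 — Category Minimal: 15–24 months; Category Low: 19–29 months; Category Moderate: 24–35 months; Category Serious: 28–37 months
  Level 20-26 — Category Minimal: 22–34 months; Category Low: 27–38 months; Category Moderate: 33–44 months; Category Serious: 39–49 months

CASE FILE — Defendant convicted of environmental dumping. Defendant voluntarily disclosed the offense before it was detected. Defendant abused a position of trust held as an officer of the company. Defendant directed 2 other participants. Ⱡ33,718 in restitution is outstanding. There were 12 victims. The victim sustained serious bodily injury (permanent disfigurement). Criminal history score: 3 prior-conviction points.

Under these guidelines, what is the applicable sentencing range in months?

33-44 months

Base offense level for environmental dumping: 22.
S1 applies: 22 + 4 = 26.
S2 applies: 26 + 2 = 28.
S3 applies: 28 + 2 = 30.
S4 does not apply.
S5 applies (level before this adjustment is 30 ≥ 10, so +2): 30 + 2 = 32.
S6 applies: 32 + 3 = 35.
S7 applies: 35 − 1 = 34.
Level 34 exceeds the maximum of 26; capped at 26.
Final offense level: 26.
Criminal history: 3 prior points → Category Moderate (3-9).
Level 26 falls in the 20-26 band.
Grid: Level 20-26 × Category Moderate = 33-44 months.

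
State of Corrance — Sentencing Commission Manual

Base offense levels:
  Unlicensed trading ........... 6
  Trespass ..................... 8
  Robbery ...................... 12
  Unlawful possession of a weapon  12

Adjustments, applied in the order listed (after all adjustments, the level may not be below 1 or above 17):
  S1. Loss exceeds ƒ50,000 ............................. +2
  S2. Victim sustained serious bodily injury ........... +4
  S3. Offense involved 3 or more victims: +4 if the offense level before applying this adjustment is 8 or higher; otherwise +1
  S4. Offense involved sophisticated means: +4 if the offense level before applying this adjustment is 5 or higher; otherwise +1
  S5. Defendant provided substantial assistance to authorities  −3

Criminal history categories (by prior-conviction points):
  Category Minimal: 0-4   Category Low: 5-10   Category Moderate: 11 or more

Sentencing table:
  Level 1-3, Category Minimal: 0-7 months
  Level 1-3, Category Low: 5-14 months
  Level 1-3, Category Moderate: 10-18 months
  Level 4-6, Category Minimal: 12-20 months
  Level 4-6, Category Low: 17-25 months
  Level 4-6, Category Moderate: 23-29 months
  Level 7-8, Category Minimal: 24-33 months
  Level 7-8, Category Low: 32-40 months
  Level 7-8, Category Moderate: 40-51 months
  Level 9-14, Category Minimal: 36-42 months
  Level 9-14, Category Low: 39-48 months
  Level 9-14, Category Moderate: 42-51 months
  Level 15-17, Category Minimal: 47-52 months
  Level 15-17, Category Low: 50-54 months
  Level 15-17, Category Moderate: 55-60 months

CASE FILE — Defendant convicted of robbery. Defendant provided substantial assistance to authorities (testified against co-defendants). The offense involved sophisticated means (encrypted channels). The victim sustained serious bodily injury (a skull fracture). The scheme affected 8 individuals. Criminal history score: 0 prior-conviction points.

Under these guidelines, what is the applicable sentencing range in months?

47-52 months

Base offense level for robbery: 12.
S1 does not apply.
S2 applies: 12 + 4 = 16.
S3 applies (level before this adjustment is 16 ≥ 8, so +4): 16 + 4 = 20.
S4 applies (level before this adjustment is 20 ≥ 5, so +4): 20 + 4 = 24.
S5 applies: 24 − 3 = 21.
Level 21 exceeds the maximum of 17; capped at 17.
Final offense level: 17.
Criminal history: 0 prior points → Category Minimal (0-4).
Level 17 falls in the 15-17 band.
Grid: Level 15-17 × Category Minimal = 47-52 months.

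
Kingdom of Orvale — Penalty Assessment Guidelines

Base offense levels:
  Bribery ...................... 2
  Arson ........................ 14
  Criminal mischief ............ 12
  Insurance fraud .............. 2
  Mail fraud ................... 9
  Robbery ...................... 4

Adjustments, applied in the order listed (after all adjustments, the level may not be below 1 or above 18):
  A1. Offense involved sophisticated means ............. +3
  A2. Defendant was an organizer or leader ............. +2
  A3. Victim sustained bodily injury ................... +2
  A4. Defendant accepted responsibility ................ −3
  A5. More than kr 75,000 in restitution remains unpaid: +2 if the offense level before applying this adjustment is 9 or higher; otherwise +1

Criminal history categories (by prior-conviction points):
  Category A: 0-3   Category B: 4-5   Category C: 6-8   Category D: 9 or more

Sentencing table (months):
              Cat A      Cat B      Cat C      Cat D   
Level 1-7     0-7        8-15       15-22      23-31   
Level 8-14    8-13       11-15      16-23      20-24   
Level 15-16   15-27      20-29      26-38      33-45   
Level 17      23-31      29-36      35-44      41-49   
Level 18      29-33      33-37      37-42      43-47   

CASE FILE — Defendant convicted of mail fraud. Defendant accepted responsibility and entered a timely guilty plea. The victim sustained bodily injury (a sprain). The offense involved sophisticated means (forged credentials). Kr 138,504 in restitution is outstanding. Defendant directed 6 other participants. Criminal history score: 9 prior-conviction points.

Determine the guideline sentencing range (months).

Base offense level for mail fraud: 9.
A1 applies: 9 + 3 = 12.
A2 applies: 12 + 2 = 14.
A3 applies: 14 + 2 = 16.
A4 applies: 16 − 3 = 13.
A5 applies (level before this adjustment is 13 ≥ 9, so +2): 13 + 2 = 15.
Final offense level: 15.
Criminal history: 9 prior points → Category D (9+).
Level 15 falls in the 15-16 band.
Grid: Level 15-16 × Category D = 33-45 months.

33-45 months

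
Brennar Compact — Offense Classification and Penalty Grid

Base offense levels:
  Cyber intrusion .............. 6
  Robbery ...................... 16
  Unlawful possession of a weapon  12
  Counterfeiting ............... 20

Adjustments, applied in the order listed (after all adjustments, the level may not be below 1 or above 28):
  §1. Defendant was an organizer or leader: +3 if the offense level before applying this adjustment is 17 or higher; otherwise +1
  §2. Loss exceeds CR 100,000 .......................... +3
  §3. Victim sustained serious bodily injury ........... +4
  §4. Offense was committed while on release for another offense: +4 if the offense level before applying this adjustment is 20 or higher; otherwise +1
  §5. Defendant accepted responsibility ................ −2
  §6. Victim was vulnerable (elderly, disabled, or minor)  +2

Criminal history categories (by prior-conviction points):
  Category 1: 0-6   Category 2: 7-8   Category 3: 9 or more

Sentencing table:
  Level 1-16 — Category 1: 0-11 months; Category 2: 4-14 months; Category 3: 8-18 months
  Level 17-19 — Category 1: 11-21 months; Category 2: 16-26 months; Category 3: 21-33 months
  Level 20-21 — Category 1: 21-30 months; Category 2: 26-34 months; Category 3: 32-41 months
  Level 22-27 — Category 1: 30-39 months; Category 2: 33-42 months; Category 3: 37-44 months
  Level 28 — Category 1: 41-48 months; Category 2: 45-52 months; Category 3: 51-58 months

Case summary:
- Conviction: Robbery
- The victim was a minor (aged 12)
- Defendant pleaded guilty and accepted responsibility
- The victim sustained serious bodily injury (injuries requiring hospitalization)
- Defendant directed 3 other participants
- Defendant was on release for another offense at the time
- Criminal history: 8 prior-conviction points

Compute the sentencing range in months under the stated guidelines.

Base offense level for robbery: 16.
§1 applies (level before this adjustment is 16 < 17, so +1): 16 + 1 = 17.
§3 applies: 17 + 4 = 21.
§4 applies (level before this adjustment is 21 ≥ 20, so +4): 21 + 4 = 25.
§5 applies: 25 − 2 = 23.
§6 applies: 23 + 2 = 25.
Final offense level: 25.
Criminal history: 8 prior points → Category 2 (7-8).
Level 25 falls in the 22-27 band.
Grid: Level 22-27 × Category 2 = 33-42 months.

33-42 months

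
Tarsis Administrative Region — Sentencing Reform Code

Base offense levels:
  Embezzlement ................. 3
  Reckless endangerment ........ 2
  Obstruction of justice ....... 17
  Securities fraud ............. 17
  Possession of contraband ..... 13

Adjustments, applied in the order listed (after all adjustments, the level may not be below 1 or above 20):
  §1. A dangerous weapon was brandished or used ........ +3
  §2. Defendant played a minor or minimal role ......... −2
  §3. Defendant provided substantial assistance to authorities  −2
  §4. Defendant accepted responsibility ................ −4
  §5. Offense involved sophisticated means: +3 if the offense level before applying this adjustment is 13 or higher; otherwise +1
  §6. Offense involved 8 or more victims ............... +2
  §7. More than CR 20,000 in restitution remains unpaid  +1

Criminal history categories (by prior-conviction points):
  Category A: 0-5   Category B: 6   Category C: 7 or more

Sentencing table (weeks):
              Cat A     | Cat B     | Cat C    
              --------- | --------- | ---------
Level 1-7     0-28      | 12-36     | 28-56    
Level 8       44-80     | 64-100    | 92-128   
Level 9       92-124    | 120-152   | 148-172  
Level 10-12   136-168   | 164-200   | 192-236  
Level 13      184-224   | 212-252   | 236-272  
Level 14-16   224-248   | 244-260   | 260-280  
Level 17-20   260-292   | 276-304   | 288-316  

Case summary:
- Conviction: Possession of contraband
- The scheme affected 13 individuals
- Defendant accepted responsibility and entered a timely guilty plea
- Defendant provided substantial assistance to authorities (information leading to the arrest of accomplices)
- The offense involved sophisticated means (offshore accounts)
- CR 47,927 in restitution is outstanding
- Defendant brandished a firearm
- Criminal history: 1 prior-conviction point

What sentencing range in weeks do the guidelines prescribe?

Base offense level for possession of contraband: 13.
§1 applies: 13 + 3 = 16.
§2 does not apply.
§3 applies: 16 − 2 = 14.
§4 applies: 14 − 4 = 10.
§5 applies (level before this adjustment is 10 < 13, so +1): 10 + 1 = 11.
§6 applies: 11 + 2 = 13.
§7 applies: 13 + 1 = 14.
Final offense level: 14.
Criminal history: 1 prior point → Category A (0-5).
Level 14 falls in the 14-16 band.
Grid: Level 14-16 × Category A = 224-248 weeks.

224-248 weeks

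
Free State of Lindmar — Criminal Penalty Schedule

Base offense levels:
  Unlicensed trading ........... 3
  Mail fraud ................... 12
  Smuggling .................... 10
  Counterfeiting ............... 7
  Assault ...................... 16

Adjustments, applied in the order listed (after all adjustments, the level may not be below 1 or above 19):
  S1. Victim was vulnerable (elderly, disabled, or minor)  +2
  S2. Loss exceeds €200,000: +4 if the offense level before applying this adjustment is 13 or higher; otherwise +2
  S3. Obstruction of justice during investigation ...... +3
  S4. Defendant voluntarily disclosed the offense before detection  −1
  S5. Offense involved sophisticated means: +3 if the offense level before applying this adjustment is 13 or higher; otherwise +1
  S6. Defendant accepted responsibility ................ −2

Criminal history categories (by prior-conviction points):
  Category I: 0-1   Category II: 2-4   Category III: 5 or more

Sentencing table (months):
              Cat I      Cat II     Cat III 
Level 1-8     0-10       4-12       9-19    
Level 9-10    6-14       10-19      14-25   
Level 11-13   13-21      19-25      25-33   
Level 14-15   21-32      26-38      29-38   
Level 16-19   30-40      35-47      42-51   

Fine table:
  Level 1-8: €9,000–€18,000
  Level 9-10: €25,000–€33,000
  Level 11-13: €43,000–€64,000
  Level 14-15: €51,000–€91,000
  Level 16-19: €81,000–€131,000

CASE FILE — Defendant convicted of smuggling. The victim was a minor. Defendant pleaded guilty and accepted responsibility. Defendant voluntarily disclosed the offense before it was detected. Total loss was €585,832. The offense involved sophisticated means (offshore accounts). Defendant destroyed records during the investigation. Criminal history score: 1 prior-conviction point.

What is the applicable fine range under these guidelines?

Base offense level for smuggling: 10.
S1 applies: 10 + 2 = 12.
S2 applies (level before this adjustment is 12 < 13, so +2): 12 + 2 = 14.
S3 applies: 14 + 3 = 17.
S4 applies: 17 − 1 = 16.
S5 applies (level before this adjustment is 16 ≥ 13, so +3): 16 + 3 = 19.
S6 applies: 19 − 2 = 17.
Final offense level: 17.
Level 17 falls in the 16-19 band.
Fine table: Level 16-19 → €81,000–€131,000.

€81,000–€131,000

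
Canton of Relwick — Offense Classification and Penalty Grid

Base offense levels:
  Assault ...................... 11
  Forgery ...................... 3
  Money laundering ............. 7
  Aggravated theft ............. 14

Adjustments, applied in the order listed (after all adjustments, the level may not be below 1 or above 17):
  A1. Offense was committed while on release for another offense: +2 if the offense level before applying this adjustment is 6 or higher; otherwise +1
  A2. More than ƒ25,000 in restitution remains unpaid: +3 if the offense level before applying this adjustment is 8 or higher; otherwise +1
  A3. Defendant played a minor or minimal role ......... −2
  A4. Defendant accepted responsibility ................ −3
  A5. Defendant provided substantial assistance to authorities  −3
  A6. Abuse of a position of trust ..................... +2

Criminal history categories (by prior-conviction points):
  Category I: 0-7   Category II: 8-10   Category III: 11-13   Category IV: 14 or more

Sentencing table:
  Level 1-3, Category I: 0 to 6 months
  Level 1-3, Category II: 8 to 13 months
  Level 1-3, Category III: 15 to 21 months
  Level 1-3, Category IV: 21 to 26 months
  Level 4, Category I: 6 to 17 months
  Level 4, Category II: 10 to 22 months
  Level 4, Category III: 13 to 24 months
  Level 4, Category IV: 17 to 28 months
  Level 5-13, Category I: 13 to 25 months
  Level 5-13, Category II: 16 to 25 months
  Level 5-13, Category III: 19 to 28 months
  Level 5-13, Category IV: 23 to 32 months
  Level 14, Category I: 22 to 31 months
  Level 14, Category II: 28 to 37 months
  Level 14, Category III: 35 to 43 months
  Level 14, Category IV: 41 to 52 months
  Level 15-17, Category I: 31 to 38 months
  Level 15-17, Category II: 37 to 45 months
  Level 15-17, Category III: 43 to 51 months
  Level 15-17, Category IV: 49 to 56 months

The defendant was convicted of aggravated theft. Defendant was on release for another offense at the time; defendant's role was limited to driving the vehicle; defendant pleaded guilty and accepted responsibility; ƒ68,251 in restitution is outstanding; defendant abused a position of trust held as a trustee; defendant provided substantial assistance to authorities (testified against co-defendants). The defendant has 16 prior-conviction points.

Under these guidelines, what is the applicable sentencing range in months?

Base offense level for aggravated theft: 14.
A1 applies (level before this adjustment is 14 ≥ 6, so +2): 14 + 2 = 16.
A2 applies (level before this adjustment is 16 ≥ 8, so +3): 16 + 3 = 19.
A3 applies: 19 − 2 = 17.
A4 applies: 17 − 3 = 14.
A5 applies: 14 − 3 = 11.
A6 applies: 11 + 2 = 13.
Final offense level: 13.
Criminal history: 16 prior points → Category IV (14+).
Level 13 falls in the 5-13 band.
Grid: Level 5-13 × Category IV = 23-32 months.

23-32 months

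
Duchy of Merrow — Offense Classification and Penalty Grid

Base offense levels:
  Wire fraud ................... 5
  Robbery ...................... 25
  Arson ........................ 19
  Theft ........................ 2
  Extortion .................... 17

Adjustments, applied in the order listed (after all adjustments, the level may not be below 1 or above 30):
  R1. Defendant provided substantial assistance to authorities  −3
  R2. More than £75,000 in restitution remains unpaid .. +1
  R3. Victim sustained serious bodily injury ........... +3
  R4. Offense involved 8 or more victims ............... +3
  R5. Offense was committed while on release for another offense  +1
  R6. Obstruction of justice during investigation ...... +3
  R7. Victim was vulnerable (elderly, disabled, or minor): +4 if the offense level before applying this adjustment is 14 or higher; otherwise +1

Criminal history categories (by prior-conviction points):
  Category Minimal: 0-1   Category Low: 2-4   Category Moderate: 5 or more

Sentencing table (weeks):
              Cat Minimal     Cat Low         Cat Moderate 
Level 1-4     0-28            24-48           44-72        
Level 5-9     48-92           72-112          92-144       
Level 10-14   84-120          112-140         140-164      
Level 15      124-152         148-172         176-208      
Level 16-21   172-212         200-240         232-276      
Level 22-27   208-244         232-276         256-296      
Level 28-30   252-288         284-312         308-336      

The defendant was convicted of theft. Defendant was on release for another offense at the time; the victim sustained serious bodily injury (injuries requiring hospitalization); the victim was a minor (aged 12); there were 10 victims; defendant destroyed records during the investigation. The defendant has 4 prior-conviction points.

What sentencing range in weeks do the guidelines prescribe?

Base offense level for theft: 2.
R3 applies: 2 + 3 = 5.
R4 applies: 5 + 3 = 8.
R5 applies: 8 + 1 = 9.
R6 applies: 9 + 3 = 12.
R7 applies (level before this adjustment is 12 < 14, so +1): 12 + 1 = 13.
Final offense level: 13.
Criminal history: 4 prior points → Category Low (2-4).
Level 13 falls in the 10-14 band.
Grid: Level 10-14 × Category Low = 112-140 weeks.

112-140 weeks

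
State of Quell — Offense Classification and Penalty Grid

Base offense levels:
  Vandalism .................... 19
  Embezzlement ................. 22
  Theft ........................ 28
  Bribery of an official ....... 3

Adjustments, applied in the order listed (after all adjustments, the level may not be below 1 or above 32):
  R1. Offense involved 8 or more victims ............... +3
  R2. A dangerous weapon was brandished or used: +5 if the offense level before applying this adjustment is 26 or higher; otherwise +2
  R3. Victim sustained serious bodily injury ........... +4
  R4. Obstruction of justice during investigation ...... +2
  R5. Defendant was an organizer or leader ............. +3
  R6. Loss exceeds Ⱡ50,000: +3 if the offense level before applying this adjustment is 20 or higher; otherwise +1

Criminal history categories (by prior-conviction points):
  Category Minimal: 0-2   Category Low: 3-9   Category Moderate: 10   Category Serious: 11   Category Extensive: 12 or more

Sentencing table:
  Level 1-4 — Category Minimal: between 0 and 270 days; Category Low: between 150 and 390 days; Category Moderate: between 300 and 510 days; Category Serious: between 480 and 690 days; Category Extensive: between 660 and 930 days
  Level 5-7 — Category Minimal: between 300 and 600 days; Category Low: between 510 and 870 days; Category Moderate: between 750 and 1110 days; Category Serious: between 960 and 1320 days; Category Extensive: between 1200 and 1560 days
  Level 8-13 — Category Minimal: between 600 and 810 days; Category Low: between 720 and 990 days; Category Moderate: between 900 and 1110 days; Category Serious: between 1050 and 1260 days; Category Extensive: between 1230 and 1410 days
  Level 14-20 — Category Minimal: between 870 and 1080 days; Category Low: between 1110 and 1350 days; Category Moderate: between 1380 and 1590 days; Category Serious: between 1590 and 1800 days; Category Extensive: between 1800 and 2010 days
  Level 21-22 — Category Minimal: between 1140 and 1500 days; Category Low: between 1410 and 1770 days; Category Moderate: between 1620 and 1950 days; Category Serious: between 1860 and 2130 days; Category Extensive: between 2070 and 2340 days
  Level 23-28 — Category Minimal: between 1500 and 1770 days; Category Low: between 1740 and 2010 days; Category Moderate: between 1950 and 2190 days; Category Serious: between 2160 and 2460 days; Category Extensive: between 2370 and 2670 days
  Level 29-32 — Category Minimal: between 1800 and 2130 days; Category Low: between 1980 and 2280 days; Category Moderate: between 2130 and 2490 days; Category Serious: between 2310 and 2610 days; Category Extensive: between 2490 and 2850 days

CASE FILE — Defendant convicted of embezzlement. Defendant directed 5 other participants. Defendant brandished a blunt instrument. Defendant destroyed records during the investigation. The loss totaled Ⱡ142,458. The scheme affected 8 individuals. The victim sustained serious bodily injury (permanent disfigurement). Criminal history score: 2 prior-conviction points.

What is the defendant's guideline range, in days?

1800-2130 days

Base offense level for embezzlement: 22.
R1 applies: 22 + 3 = 25.
R2 applies (level before this adjustment is 25 < 26, so +2): 25 + 2 = 27.
R3 applies: 27 + 4 = 31.
R4 applies: 31 + 2 = 33.
R5 applies: 33 + 3 = 36.
R6 applies (level before this adjustment is 36 ≥ 20, so +3): 36 + 3 = 39.
Level 39 exceeds the maximum of 32; capped at 32.
Final offense level: 32.
Criminal history: 2 prior points → Category Minimal (0-2).
Level 32 falls in the 29-32 band.
Grid: Level 29-32 × Category Minimal = 1800-2130 days.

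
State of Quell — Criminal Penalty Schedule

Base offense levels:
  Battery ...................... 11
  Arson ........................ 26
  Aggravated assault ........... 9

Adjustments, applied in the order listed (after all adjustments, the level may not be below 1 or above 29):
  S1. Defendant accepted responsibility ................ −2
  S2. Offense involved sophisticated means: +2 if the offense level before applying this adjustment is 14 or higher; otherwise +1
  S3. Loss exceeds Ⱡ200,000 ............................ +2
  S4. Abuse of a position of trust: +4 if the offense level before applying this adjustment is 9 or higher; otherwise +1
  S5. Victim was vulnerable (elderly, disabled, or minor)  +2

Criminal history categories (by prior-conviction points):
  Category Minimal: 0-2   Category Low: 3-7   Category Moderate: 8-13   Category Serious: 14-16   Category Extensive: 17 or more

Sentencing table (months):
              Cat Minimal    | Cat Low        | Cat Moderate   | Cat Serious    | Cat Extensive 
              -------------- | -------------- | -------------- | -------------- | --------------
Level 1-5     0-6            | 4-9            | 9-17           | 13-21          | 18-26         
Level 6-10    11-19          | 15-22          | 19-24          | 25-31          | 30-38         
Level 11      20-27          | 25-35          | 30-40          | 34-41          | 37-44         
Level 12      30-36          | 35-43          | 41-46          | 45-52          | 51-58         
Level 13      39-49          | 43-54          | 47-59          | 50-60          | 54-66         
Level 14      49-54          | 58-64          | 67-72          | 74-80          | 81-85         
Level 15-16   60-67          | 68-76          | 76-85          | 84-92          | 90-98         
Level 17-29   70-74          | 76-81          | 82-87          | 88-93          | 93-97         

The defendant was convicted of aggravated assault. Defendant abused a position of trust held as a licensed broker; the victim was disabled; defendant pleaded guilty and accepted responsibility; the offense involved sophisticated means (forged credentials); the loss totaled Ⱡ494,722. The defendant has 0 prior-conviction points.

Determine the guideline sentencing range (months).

Base offense level for aggravated assault: 9.
S1 applies: 9 − 2 = 7.
S2 applies (level before this adjustment is 7 < 14, so +1): 7 + 1 = 8.
S3 applies: 8 + 2 = 10.
S4 applies (level before this adjustment is 10 ≥ 9, so +4): 10 + 4 = 14.
S5 applies: 14 + 2 = 16.
Final offense level: 16.
Criminal history: 0 prior points → Category Minimal (0-2).
Level 16 falls in the 15-16 band.
Grid: Level 15-16 × Category Minimal = 60-67 months.

60-67 months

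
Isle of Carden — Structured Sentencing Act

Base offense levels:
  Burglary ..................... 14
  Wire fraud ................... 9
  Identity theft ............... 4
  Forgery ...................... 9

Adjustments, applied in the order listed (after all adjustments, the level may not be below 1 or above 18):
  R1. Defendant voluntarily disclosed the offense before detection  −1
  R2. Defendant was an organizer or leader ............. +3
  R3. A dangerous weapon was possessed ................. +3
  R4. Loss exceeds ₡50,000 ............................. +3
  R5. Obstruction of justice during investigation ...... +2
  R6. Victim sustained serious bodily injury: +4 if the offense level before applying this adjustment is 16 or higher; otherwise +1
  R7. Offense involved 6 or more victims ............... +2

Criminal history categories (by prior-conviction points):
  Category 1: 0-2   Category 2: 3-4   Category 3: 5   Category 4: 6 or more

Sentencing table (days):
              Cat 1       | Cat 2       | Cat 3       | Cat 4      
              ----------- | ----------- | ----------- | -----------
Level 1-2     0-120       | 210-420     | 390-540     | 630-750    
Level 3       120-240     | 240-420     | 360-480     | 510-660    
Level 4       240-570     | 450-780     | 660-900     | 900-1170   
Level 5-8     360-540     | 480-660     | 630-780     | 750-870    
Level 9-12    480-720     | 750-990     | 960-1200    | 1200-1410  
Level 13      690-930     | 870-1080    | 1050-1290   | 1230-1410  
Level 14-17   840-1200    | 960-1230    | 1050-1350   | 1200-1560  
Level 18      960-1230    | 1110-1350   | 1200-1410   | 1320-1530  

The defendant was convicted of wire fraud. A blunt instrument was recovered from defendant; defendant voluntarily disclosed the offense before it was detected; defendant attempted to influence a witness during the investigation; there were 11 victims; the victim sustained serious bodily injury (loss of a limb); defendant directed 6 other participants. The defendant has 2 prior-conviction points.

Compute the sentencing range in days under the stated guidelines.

Base offense level for wire fraud: 9.
R1 applies: 9 − 1 = 8.
R2 applies: 8 + 3 = 11.
R3 applies: 11 + 3 = 14.
R5 applies: 14 + 2 = 16.
R6 applies (level before this adjustment is 16 ≥ 16, so +4): 16 + 4 = 20.
R7 applies: 20 + 2 = 22.
Level 22 exceeds the maximum of 18; capped at 18.
Final offense level: 18.
Criminal history: 2 prior points → Category 1 (0-2).
Level 18 falls in the 18 band.
Grid: Level 18 × Category 1 = 960-1230 days.

960-1230 days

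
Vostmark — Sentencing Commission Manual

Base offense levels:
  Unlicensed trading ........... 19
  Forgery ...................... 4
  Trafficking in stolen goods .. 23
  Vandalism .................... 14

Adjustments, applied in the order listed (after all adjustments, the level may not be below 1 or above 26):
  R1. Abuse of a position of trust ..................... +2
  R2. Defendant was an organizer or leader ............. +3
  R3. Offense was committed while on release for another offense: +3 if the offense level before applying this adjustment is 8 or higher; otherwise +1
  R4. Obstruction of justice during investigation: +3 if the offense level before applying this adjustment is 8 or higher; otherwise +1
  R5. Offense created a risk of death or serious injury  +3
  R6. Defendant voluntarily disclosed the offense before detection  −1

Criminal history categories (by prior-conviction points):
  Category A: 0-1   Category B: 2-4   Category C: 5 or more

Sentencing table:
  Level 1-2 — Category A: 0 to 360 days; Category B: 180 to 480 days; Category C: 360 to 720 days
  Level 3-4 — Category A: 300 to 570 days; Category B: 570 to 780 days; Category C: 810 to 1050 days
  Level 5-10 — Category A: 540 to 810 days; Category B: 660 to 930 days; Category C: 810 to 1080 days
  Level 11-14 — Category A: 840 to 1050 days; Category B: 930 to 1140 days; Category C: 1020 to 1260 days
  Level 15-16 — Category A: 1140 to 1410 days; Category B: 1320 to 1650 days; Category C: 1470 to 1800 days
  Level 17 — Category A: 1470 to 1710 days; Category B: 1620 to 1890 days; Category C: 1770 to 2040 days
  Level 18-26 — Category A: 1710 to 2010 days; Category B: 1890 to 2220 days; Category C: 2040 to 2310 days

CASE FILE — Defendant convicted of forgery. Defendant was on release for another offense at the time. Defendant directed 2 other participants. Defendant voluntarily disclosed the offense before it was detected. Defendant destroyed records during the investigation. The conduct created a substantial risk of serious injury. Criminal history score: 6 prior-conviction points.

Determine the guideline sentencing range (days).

Base offense level for forgery: 4.
R2 applies: 4 + 3 = 7.
R3 applies (level before this adjustment is 7 < 8, so +1): 7 + 1 = 8.
R4 applies (level before this adjustment is 8 ≥ 8, so +3): 8 + 3 = 11.
R5 applies: 11 + 3 = 14.
R6 applies: 14 − 1 = 13.
Final offense level: 13.
Criminal history: 6 prior points → Category C (5+).
Level 13 falls in the 11-14 band.
Grid: Level 11-14 × Category C = 1020-1260 days.

1020-1260 days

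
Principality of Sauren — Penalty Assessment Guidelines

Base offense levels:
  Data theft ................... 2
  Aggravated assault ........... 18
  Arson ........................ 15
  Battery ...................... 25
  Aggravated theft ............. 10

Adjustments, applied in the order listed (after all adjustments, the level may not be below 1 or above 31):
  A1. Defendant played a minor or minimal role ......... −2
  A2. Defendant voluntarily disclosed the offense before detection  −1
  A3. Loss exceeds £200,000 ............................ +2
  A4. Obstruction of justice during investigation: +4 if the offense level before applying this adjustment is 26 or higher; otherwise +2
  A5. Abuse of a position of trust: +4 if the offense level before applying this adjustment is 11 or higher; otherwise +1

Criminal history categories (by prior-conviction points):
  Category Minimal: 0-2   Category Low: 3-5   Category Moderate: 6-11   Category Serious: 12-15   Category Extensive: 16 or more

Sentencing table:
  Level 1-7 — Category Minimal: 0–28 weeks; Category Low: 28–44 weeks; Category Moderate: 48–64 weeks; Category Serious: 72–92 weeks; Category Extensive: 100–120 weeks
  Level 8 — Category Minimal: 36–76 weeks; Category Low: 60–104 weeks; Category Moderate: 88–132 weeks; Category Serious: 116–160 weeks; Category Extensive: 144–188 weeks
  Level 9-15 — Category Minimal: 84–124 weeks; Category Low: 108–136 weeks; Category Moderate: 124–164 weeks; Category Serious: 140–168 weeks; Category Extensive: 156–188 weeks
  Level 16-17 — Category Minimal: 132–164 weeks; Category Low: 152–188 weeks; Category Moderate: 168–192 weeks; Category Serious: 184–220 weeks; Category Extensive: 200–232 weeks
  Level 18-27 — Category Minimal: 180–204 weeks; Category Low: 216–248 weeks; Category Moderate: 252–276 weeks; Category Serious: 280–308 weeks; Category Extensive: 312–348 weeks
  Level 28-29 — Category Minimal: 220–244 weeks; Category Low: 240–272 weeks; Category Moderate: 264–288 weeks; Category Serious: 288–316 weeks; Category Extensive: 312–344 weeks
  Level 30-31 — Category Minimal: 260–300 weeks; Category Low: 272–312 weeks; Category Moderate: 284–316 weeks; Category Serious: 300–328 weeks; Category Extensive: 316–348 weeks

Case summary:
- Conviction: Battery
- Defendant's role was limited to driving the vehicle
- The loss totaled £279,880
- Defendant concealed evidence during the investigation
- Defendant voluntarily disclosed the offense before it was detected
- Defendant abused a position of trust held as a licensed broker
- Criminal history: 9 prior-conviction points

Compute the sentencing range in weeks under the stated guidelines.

Base offense level for battery: 25.
A1 applies: 25 − 2 = 23.
A2 applies: 23 − 1 = 22.
A3 applies: 22 + 2 = 24.
A4 applies (level before this adjustment is 24 < 26, so +2): 24 + 2 = 26.
A5 applies (level before this adjustment is 26 ≥ 11, so +4): 26 + 4 = 30.
Final offense level: 30.
Criminal history: 9 prior points → Category Moderate (6-11).
Level 30 falls in the 30-31 band.
Grid: Level 30-31 × Category Moderate = 284-316 weeks.

284-316 weeks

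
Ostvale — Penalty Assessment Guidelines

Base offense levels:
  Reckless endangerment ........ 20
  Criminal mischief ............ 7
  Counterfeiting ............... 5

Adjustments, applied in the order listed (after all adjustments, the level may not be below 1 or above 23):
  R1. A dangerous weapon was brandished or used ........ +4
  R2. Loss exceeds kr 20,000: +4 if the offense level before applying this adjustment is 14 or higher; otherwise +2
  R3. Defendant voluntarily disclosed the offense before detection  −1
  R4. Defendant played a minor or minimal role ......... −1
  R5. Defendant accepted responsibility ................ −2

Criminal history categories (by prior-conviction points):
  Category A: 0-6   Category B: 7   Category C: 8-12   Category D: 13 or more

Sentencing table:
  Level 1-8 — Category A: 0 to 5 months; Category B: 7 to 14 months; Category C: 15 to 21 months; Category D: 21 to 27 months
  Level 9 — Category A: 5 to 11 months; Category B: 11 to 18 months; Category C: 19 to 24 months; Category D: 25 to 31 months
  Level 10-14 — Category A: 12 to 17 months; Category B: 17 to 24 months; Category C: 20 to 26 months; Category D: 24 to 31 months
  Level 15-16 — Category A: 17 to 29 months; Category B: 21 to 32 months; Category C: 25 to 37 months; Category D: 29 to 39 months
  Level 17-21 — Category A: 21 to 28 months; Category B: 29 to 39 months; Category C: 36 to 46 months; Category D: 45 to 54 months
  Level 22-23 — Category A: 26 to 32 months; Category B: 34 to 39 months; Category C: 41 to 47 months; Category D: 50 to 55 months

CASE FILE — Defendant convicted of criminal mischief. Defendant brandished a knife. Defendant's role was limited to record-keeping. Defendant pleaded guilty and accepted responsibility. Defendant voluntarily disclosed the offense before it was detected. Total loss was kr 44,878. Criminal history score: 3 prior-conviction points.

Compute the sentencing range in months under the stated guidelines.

5-11 months

Base offense level for criminal mischief: 7.
R1 applies: 7 + 4 = 11.
R2 applies (level before this adjustment is 11 < 14, so +2): 11 + 2 = 13.
R3 applies: 13 − 1 = 12.
R4 applies: 12 − 1 = 11.
R5 applies: 11 − 2 = 9.
Final offense level: 9.
Criminal history: 3 prior points → Category A (0-6).
Level 9 falls in the 9 band.
Grid: Level 9 × Category A = 5-11 months.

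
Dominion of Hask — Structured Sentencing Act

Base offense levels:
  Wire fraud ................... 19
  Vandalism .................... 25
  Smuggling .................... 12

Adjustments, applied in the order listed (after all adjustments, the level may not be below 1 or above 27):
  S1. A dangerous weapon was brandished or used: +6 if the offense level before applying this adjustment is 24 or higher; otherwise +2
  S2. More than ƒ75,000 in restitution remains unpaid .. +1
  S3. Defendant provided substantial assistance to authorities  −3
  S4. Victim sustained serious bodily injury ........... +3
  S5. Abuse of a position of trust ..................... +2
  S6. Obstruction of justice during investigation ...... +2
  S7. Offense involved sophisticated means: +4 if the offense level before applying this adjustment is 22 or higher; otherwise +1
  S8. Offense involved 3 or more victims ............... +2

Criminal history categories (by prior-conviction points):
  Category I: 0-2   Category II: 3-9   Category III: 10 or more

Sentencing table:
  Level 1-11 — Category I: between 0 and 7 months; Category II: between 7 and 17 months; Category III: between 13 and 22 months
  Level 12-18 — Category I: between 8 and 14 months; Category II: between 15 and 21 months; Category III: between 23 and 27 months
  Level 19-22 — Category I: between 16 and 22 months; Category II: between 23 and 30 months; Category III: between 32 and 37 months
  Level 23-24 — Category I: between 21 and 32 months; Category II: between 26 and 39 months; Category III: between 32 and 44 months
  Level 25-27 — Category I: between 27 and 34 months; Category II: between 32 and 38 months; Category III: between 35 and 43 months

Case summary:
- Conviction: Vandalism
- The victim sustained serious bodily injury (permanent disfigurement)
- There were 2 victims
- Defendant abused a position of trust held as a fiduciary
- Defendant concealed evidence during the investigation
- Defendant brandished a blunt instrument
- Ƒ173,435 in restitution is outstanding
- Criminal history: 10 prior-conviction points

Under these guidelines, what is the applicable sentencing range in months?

35-43 months

Base offense level for vandalism: 25.
S1 applies (level before this adjustment is 25 ≥ 24, so +6): 25 + 6 = 31.
S2 applies: 31 + 1 = 32.
S4 applies: 32 + 3 = 35.
S5 applies: 35 + 2 = 37.
S6 applies: 37 + 2 = 39.
Level 39 exceeds the maximum of 27; capped at 27.
Final offense level: 27.
Criminal history: 10 prior points → Category III (10+).
Level 27 falls in the 25-27 band.
Grid: Level 25-27 × Category III = 35-43 months.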